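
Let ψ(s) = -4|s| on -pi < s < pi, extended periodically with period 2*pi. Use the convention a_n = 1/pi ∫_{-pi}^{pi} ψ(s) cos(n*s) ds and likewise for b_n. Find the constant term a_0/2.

a_0 = 1/pi ∫_{-pi}^{pi} ψ(s) ds = 1/pi · (-4*pi**2) = -4*pi.
So the constant term a_0/2 = -2*pi.

-2*pi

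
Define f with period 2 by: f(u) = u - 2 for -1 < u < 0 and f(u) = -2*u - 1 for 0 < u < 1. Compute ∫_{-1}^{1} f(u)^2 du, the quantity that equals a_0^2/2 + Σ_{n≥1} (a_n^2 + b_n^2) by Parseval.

∫_{-1}^{1} f(u)^2 du = 32/3.

32/3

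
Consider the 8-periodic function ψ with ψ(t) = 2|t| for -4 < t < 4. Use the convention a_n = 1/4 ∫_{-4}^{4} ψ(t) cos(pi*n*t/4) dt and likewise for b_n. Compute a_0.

8

a_0 = 1/4 ∫_{-4}^{4} ψ(t) dt = 1/4 · (32) = 8.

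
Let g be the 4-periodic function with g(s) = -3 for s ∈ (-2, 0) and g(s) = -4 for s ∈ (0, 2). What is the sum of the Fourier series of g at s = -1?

g is continuous at s = -1 with value -3, so the series converges to -3 there.

-3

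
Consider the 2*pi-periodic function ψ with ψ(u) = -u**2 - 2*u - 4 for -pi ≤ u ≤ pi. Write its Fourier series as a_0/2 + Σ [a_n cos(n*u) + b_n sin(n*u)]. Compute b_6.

b_6 = 1/pi ∫_{-pi}^{pi} ψ(u) sin(6*u) du.
Integrating by parts twice (tabular method), an antiderivative of (-u**2 - 2*u - 4) sin(6*u) is u**2*cos(6*u)/6 - u*sin(6*u)/18 + u*cos(6*u)/3 - sin(6*u)/18 + 71*cos(6*u)/108; evaluating from -pi to pi: ∫_{-pi}^{pi} (-u**2 - 2*u - 4) sin(6*u) du = (71/108 + pi/3 + pi**2/6) - (-pi/3 + 71/108 + pi**2/6) = 2*pi/3.
Hence b_6 = (1/pi)·(2*pi/3) = 2/3.

2/3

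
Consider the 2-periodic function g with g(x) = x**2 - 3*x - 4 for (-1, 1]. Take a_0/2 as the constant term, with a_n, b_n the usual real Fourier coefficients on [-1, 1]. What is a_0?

a_0 = ∫_{-1}^{1} g(x) dx = -22/3.

-22/3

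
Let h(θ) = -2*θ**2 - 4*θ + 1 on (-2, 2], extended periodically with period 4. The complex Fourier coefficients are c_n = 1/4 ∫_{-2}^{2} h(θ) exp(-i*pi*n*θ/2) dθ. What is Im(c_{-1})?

-8/pi

Since h is real-valued, Im(c_{-1}) = -1/4 ∫_{-2}^{2} h(θ) sin(-pi*θ/2) dθ = b_{1}/2.
Integrating by parts twice (tabular method), an antiderivative of (-2*θ**2 - 4*θ + 1) sin(-pi*θ/2) is -4*θ**2*cos(pi*θ/2)/pi + 16*θ*sin(pi*θ/2)/pi**2 - 8*θ*cos(pi*θ/2)/pi + 16*sin(pi*θ/2)/pi**2 + 2*cos(pi*θ/2)/pi + 32*cos(pi*θ/2)/pi**3; evaluating from -2 to 2: ∫_{-2}^{2} (-2*θ**2 - 4*θ + 1) sin(-pi*θ/2) dθ = (-32/pi**3 + 30/pi) - (-32/pi**3 - 2/pi) = 32/pi.
Hence Im(c_{-1}) = (-1/4)·(32/pi) = -8/pi.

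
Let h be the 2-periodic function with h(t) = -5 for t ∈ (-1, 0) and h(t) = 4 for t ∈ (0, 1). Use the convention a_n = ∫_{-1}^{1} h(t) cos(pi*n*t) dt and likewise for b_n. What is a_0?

-1

a_0 = ∫_{-1}^{1} h(t) dt = -1.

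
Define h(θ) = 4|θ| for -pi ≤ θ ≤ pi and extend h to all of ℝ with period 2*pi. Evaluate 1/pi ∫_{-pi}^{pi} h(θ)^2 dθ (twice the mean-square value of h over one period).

32*pi**2/3

1/pi ∫_{-pi}^{pi} h(θ)^2 dθ = 1/pi · (32*pi**3/3) = 32*pi**2/3.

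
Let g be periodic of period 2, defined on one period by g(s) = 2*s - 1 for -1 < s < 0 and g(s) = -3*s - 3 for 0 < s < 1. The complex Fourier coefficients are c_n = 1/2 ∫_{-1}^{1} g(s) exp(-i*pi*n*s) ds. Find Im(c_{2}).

-1/(4*pi)

Since g is real-valued, Im(c_{2}) = -1/2 ∫_{-1}^{1} g(s) sin(2*pi*s) ds = -b_{2}/2.
Split the integral at the breakpoints.
Integrating by parts (boundary term plus one more integral), an antiderivative of (2*s - 1) sin(2*pi*s) is -s*cos(2*pi*s)/pi + sin(2*pi*s)/(2*pi**2) + cos(2*pi*s)/(2*pi); evaluating from -1 to 0: ∫_{-1}^{0} (2*s - 1) sin(2*pi*s) ds = (1/(2*pi)) - (3/(2*pi)) = -1/pi.
Integrating by parts (boundary term plus one more integral), an antiderivative of (-3*s - 3) sin(2*pi*s) is 3*s*cos(2*pi*s)/(2*pi) - 3*sin(2*pi*s)/(4*pi**2) + 3*cos(2*pi*s)/(2*pi); evaluating from 0 to 1: ∫_{0}^{1} (-3*s - 3) sin(2*pi*s) ds = (3/pi) - (3/(2*pi)) = 3/(2*pi).
So ∫_{-1}^{1} g(s) sin(2*pi*s) ds = 1/(2*pi).
Hence Im(c_{2}) = (-1/2)·(1/(2*pi)) = -1/(4*pi).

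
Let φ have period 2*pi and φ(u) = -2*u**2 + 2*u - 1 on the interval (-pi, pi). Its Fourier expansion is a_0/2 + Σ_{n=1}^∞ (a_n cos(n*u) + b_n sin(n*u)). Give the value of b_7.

b_7 = 1/pi ∫_{-pi}^{pi} φ(u) sin(7*u) du.
Integrating by parts twice (tabular method), an antiderivative of (-2*u**2 + 2*u - 1) sin(7*u) is 2*u**2*cos(7*u)/7 - 4*u*sin(7*u)/49 - 2*u*cos(7*u)/7 + 2*sin(7*u)/49 + 45*cos(7*u)/343; evaluating from -pi to pi: ∫_{-pi}^{pi} (-2*u**2 + 2*u - 1) sin(7*u) du = (-2*pi**2/7 - 45/343 + 2*pi/7) - (-2*pi**2/7 - 2*pi/7 - 45/343) = 4*pi/7.
Hence b_7 = (1/pi)·(4*pi/7) = 4/7.

4/7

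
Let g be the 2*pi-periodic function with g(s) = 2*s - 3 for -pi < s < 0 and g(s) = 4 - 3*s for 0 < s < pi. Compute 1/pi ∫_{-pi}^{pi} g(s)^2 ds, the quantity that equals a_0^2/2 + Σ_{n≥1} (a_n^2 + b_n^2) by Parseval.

-6*pi + 25 + 13*pi**2/3

1/pi ∫_{-pi}^{pi} g(s)^2 ds = 1/pi · (pi*(-18*pi + 75 + 13*pi**2)/3) = -6*pi + 25 + 13*pi**2/3.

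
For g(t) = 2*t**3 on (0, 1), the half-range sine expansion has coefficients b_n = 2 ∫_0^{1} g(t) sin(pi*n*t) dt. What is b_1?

b_1 = 2 ∫_0^{1} (2*t**3) sin(pi*t) dt.
Integrating by parts three times (tabular method), an antiderivative of (2*t**3) sin(pi*t) is -2*t**3*cos(pi*t)/pi + 6*t**2*sin(pi*t)/pi**2 + 12*t*cos(pi*t)/pi**3 - 12*sin(pi*t)/pi**4; evaluating from 0 to 1: ∫_{0}^{1} (2*t**3) sin(pi*t) dt = (-12/pi**3 + 2/pi) - (0) = -12/pi**3 + 2/pi.
Hence b_1 = 2·(-12/pi**3 + 2/pi) = -24/pi**3 + 4/pi.

-24/pi**3 + 4/pi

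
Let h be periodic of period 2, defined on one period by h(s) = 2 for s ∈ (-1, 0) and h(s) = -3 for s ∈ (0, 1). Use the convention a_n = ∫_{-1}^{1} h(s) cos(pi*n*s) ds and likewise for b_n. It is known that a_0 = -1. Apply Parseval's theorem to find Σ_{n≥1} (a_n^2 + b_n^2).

25/2

Parseval: a_0^2/2 + Σ_{n≥1} (a_n^2+b_n^2) = ∫_{-1}^{1} h(s)^2 ds = 13.
Subtract a_0^2/2 = 1/2: Σ (a_n^2+b_n^2) = 25/2.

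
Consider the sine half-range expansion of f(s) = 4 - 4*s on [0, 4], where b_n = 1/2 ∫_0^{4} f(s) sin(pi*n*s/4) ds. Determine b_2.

16/pi

b_2 = 1/2 ∫_0^{4} (4 - 4*s) sin(pi*s/2) ds.
Integrating by parts (boundary term plus one more integral), an antiderivative of (4 - 4*s) sin(pi*s/2) is 8*s*cos(pi*s/2)/pi - 16*sin(pi*s/2)/pi**2 - 8*cos(pi*s/2)/pi; evaluating from 0 to 4: ∫_{0}^{4} (4 - 4*s) sin(pi*s/2) ds = (24/pi) - (-8/pi) = 32/pi.
Hence b_2 = (1/2)·(32/pi) = 16/pi.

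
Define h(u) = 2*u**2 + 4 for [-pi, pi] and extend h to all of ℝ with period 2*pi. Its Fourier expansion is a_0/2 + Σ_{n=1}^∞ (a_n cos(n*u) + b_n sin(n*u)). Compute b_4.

0

b_4 = 1/pi ∫_{-pi}^{pi} h(u) sin(4*u) du.
h is even and sin(4*u) is odd, so the integrand is odd over a symmetric interval and the integral vanishes.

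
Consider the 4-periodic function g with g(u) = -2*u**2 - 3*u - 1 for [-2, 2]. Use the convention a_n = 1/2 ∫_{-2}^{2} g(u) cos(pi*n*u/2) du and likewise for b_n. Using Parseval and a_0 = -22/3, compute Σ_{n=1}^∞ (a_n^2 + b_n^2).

Parseval: a_0^2/2 + Σ_{n≥1} (a_n^2+b_n^2) = 1/2 ∫_{-2}^{2} g(u)^2 du = 934/15.
Subtract a_0^2/2 = 242/9: Σ (a_n^2+b_n^2) = 1592/45.

1592/45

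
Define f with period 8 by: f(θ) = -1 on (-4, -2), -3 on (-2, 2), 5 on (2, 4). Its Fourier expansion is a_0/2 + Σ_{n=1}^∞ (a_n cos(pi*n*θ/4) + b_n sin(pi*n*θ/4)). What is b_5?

b_5 = 1/4 ∫_{-4}^{4} f(θ) sin(5*pi*θ/4) dθ.
Split the integral at the breakpoints.
Directly, an antiderivative of (-1) sin(5*pi*θ/4) is 4*cos(5*pi*θ/4)/(5*pi); evaluating from -4 to -2: ∫_{-4}^{-2} (-1) sin(5*pi*θ/4) dθ = (0) - (-4/(5*pi)) = 4/(5*pi).
Directly, an antiderivative of (-3) sin(5*pi*θ/4) is 12*cos(5*pi*θ/4)/(5*pi); evaluating from -2 to 2: ∫_{-2}^{2} (-3) sin(5*pi*θ/4) dθ = (0) - (0) = 0.
Directly, an antiderivative of (5) sin(5*pi*θ/4) is -4*cos(5*pi*θ/4)/pi; evaluating from 2 to 4: ∫_{2}^{4} (5) sin(5*pi*θ/4) dθ = (4/pi) - (0) = 4/pi.
Summing the pieces and multiplying by (1/4) gives b_5 = 6/(5*pi).

6/(5*pi)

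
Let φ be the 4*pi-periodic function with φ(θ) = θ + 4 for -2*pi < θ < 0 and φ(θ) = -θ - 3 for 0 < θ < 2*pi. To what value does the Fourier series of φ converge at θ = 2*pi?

1/2 - 2*pi

θ = 2*pi differs from θ = -2*pi by 1 full period(s), and the series is 4*pi-periodic.
At θ = -2*pi the one-sided limits are φ(-2*pi^-) = -2*pi - 3 and φ(-2*pi^+) = 4 - 2*pi.
By Dirichlet's theorem the series converges to their average, [(-2*pi - 3) + (4 - 2*pi)]/2 = 1/2 - 2*pi.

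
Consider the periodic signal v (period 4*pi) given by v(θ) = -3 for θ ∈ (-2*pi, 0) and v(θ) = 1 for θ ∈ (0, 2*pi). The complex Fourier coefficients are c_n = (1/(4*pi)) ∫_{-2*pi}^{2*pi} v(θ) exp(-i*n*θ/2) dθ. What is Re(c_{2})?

Since v is real-valued, Re(c_{2}) = (1/(4*pi)) ∫_{-2*pi}^{2*pi} v(θ) cos(θ) dθ = a_{2}/2.
Split the integral at the breakpoints.
Directly, an antiderivative of (-3) cos(θ) is -3*sin(θ); evaluating from -2*pi to 0: ∫_{-2*pi}^{0} (-3) cos(θ) dθ = (0) - (0) = 0.
Directly, an antiderivative of (1) cos(θ) is sin(θ); evaluating from 0 to 2*pi: ∫_{0}^{2*pi} (1) cos(θ) dθ = (0) - (0) = 0.
So ∫_{-2*pi}^{2*pi} v(θ) cos(θ) dθ = 0.
Hence Re(c_{2}) = (1/(4*pi))·(0) = 0.

0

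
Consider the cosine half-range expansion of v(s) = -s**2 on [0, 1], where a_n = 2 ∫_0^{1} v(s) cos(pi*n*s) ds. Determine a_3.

a_3 = 2 ∫_0^{1} (-s**2) cos(3*pi*s) ds.
Integrating by parts twice (tabular method), an antiderivative of (-s**2) cos(3*pi*s) is -s**2*sin(3*pi*s)/(3*pi) - 2*s*cos(3*pi*s)/(9*pi**2) + 2*sin(3*pi*s)/(27*pi**3); evaluating from 0 to 1: ∫_{0}^{1} (-s**2) cos(3*pi*s) ds = (2/(9*pi**2)) - (0) = 2/(9*pi**2).
Hence a_3 = 2·(2/(9*pi**2)) = 4/(9*pi**2).

4/(9*pi**2)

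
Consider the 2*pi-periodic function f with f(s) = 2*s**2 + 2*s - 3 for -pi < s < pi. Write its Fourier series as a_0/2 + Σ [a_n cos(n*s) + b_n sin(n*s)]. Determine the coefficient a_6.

2/9

a_6 = 1/pi ∫_{-pi}^{pi} f(s) cos(6*s) ds.
Integrating by parts twice (tabular method), an antiderivative of (2*s**2 + 2*s - 3) cos(6*s) is s**2*sin(6*s)/3 + s*sin(6*s)/3 + s*cos(6*s)/9 - 14*sin(6*s)/27 + cos(6*s)/18; evaluating from -pi to pi: ∫_{-pi}^{pi} (2*s**2 + 2*s - 3) cos(6*s) ds = (1/18 + pi/9) - (1/18 - pi/9) = 2*pi/9.
Hence a_6 = (1/pi)·(2*pi/9) = 2/9.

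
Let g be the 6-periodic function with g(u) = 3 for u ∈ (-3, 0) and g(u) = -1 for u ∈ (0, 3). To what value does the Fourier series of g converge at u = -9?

u = -9 differs from u = 3 by -2 full period(s), and the series is 6-periodic.
At u = 3 the one-sided limits are g(3^-) = -1 and g(3^+) = 3.
By Dirichlet's theorem the series converges to their average, [(-1) + (3)]/2 = 1.

1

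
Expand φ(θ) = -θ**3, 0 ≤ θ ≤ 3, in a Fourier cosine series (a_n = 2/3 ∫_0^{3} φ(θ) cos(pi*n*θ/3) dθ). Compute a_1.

162*(-4 + pi**2)/pi**4

a_1 = 2/3 ∫_0^{3} (-θ**3) cos(pi*θ/3) dθ.
Integrating by parts three times (tabular method), an antiderivative of (-θ**3) cos(pi*θ/3) is -3*θ**3*sin(pi*θ/3)/pi - 27*θ**2*cos(pi*θ/3)/pi**2 + 162*θ*sin(pi*θ/3)/pi**3 + 486*cos(pi*θ/3)/pi**4; evaluating from 0 to 3: ∫_{0}^{3} (-θ**3) cos(pi*θ/3) dθ = (243*(-2 + pi**2)/pi**4) - (486/pi**4) = 243*(-4 + pi**2)/pi**4.
Hence a_1 = (2/3)·(243*(-4 + pi**2)/pi**4) = 162*(-4 + pi**2)/pi**4.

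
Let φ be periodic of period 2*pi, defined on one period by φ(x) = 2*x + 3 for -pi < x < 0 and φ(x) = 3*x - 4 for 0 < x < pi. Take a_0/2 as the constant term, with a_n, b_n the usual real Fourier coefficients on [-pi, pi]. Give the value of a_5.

a_5 = 1/pi ∫_{-pi}^{pi} φ(x) cos(5*x) dx.
Split the integral at the breakpoints.
Integrating by parts (boundary term plus one more integral), an antiderivative of (2*x + 3) cos(5*x) is 2*x*sin(5*x)/5 + 3*sin(5*x)/5 + 2*cos(5*x)/25; evaluating from -pi to 0: ∫_{-pi}^{0} (2*x + 3) cos(5*x) dx = (2/25) - (-2/25) = 4/25.
Integrating by parts (boundary term plus one more integral), an antiderivative of (3*x - 4) cos(5*x) is 3*x*sin(5*x)/5 - 4*sin(5*x)/5 + 3*cos(5*x)/25; evaluating from 0 to pi: ∫_{0}^{pi} (3*x - 4) cos(5*x) dx = (-3/25) - (3/25) = -6/25.
Summing the pieces and multiplying by (1/pi) gives a_5 = -2/(25*pi).

-2/(25*pi)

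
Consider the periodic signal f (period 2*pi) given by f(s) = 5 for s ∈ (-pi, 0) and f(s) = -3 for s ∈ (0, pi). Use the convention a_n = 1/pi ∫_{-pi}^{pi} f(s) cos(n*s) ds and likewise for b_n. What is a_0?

a_0 = 1/pi ∫_{-pi}^{pi} f(s) ds = 1/pi · (2*pi) = 2.

2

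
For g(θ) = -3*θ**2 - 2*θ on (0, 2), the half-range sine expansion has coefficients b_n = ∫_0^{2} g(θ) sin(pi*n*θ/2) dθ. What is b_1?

-32/pi + 96/pi**3

b_1 = ∫_0^{2} (-3*θ**2 - 2*θ) sin(pi*θ/2) dθ.
Integrating by parts twice (tabular method), an antiderivative of (-3*θ**2 - 2*θ) sin(pi*θ/2) is 6*θ**2*cos(pi*θ/2)/pi - 24*θ*sin(pi*θ/2)/pi**2 + 4*θ*cos(pi*θ/2)/pi - 8*sin(pi*θ/2)/pi**2 - 48*cos(pi*θ/2)/pi**3; evaluating from 0 to 2: ∫_{0}^{2} (-3*θ**2 - 2*θ) sin(pi*θ/2) dθ = (-32/pi + 48/pi**3) - (-48/pi**3) = -32/pi + 96/pi**3.
Hence b_1 = -32/pi + 96/pi**3.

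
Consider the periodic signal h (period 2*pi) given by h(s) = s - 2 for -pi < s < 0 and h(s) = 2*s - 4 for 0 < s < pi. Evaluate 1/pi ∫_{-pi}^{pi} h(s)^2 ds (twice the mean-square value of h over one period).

1/pi ∫_{-pi}^{pi} h(s)^2 ds = 1/pi · (pi*(-18*pi + 5*pi**2 + 60)/3) = -6*pi + 5*pi**2/3 + 20.

-6*pi + 5*pi**2/3 + 20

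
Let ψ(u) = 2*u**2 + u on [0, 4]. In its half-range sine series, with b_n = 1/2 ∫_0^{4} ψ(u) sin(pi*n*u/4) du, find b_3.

b_3 = 1/2 ∫_0^{4} (2*u**2 + u) sin(3*pi*u/4) du.
Integrating by parts twice (tabular method), an antiderivative of (2*u**2 + u) sin(3*pi*u/4) is -8*u**2*cos(3*pi*u/4)/(3*pi) + 64*u*sin(3*pi*u/4)/(9*pi**2) - 4*u*cos(3*pi*u/4)/(3*pi) + 16*sin(3*pi*u/4)/(9*pi**2) + 256*cos(3*pi*u/4)/(27*pi**3); evaluating from 0 to 4: ∫_{0}^{4} (2*u**2 + u) sin(3*pi*u/4) du = (-256/(27*pi**3) + 48/pi) - (256/(27*pi**3)) = -512/(27*pi**3) + 48/pi.
Hence b_3 = (1/2)·(-512/(27*pi**3) + 48/pi) = -256/(27*pi**3) + 24/pi.

-256/(27*pi**3) + 24/pi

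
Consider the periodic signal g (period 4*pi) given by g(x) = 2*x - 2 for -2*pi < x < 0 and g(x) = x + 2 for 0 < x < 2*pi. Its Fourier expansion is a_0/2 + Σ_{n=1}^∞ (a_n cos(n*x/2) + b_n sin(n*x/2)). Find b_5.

b_5 = (1/(2*pi)) ∫_{-2*pi}^{2*pi} g(x) sin(5*x/2) dx.
Split the integral at the breakpoints.
Integrating by parts (boundary term plus one more integral), an antiderivative of (2*x - 2) sin(5*x/2) is -4*x*cos(5*x/2)/5 + 8*sin(5*x/2)/25 + 4*cos(5*x/2)/5; evaluating from -2*pi to 0: ∫_{-2*pi}^{0} (2*x - 2) sin(5*x/2) dx = (4/5) - (-8*pi/5 - 4/5) = 8/5 + 8*pi/5.
Integrating by parts (boundary term plus one more integral), an antiderivative of (x + 2) sin(5*x/2) is -2*x*cos(5*x/2)/5 + 4*sin(5*x/2)/25 - 4*cos(5*x/2)/5; evaluating from 0 to 2*pi: ∫_{0}^{2*pi} (x + 2) sin(5*x/2) dx = (4/5 + 4*pi/5) - (-4/5) = 8/5 + 4*pi/5.
Summing the pieces and multiplying by (1/(2*pi)) gives b_5 = 2*(4 + 3*pi)/(5*pi).

2*(4 + 3*pi)/(5*pi)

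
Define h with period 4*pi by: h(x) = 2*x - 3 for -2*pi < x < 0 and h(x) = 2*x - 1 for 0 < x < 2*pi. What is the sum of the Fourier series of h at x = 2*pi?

At x = 2*pi the one-sided limits are h(2*pi^-) = -1 + 4*pi and h(2*pi^+) = -4*pi - 3.
By Dirichlet's theorem the series converges to their average, [(-1 + 4*pi) + (-4*pi - 3)]/2 = -2.

-2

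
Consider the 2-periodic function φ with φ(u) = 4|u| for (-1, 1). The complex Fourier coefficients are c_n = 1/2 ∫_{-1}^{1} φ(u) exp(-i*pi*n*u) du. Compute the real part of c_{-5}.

Since φ is real-valued, Re(c_{-5}) = 1/2 ∫_{-1}^{1} φ(u) cos(-5*pi*u) du = a_{5}/2.
φ is even and cos(-5*pi*u) is even, so the integrand is even: ∫_{-1}^{1} φ(u) cos(-5*pi*u) du = 2∫_0^{1} φ(u) cos(-5*pi*u) du.
Integrating by parts (boundary term plus one more integral), an antiderivative of (4*u) cos(-5*pi*u) is 4*u*sin(5*pi*u)/(5*pi) + 4*cos(5*pi*u)/(25*pi**2); evaluating from 0 to 1: ∫_{0}^{1} (4*u) cos(-5*pi*u) du = (-4/(25*pi**2)) - (4/(25*pi**2)) = -8/(25*pi**2).
So ∫_{-1}^{1} φ(u) cos(-5*pi*u) du = -16/(25*pi**2).
Hence Re(c_{-5}) = (1/2)·(-16/(25*pi**2)) = -8/(25*pi**2).

-8/(25*pi**2)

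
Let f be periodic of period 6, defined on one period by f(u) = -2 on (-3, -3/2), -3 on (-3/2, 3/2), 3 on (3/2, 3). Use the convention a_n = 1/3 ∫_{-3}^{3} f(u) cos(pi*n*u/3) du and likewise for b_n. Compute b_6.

-5/(3*pi)

b_6 = 1/3 ∫_{-3}^{3} f(u) sin(2*pi*u) du.
Split the integral at the breakpoints.
Directly, an antiderivative of (-2) sin(2*pi*u) is cos(2*pi*u)/pi; evaluating from -3 to -3/2: ∫_{-3}^{-3/2} (-2) sin(2*pi*u) du = (-1/pi) - (1/pi) = -2/pi.
Directly, an antiderivative of (-3) sin(2*pi*u) is 3*cos(2*pi*u)/(2*pi); evaluating from -3/2 to 3/2: ∫_{-3/2}^{3/2} (-3) sin(2*pi*u) du = (-3/(2*pi)) - (-3/(2*pi)) = 0.
Directly, an antiderivative of (3) sin(2*pi*u) is -3*cos(2*pi*u)/(2*pi); evaluating from 3/2 to 3: ∫_{3/2}^{3} (3) sin(2*pi*u) du = (-3/(2*pi)) - (3/(2*pi)) = -3/pi.
Summing the pieces and multiplying by (1/3) gives b_6 = -5/(3*pi).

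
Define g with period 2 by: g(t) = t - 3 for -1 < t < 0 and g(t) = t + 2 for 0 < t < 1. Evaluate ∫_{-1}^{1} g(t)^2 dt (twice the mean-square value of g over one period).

56/3

∫_{-1}^{1} g(t)^2 dt = 56/3.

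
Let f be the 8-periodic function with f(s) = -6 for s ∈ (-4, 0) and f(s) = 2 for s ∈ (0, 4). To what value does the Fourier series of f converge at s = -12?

-2

s = -12 differs from s = -4 by -1 full period(s), and the series is 8-periodic.
At s = -4 the one-sided limits are f(-4^-) = 2 and f(-4^+) = -6.
By Dirichlet's theorem the series converges to their average, [(2) + (-6)]/2 = -2.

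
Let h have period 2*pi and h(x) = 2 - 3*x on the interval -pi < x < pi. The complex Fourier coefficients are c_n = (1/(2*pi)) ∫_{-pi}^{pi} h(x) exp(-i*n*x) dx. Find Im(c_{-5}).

-3/5

Since h is real-valued, Im(c_{-5}) = -(1/(2*pi)) ∫_{-pi}^{pi} h(x) sin(-5*x) dx = b_{5}/2.
Integrating by parts (boundary term plus one more integral), an antiderivative of (2 - 3*x) sin(-5*x) is -3*x*cos(5*x)/5 + 3*sin(5*x)/25 + 2*cos(5*x)/5; evaluating from -pi to pi: ∫_{-pi}^{pi} (2 - 3*x) sin(-5*x) dx = (-2/5 + 3*pi/5) - (-3*pi/5 - 2/5) = 6*pi/5.
Hence Im(c_{-5}) = (-1/(2*pi))·(6*pi/5) = -3/5.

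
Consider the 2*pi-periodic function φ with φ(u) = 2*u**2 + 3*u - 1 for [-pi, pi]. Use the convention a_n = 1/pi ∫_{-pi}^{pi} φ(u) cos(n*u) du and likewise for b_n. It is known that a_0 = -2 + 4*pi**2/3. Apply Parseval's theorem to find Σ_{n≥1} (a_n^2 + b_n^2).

Parseval: a_0^2/2 + Σ_{n≥1} (a_n^2+b_n^2) = 1/pi ∫_{-pi}^{pi} φ(u)^2 du = 2 + 10*pi**2/3 + 8*pi**4/5.
Subtract a_0^2/2 = 2*(3 - 2*pi**2)**2/9: Σ (a_n^2+b_n^2) = pi**2*(6 + 32*pi**2/45).

pi**2*(6 + 32*pi**2/45)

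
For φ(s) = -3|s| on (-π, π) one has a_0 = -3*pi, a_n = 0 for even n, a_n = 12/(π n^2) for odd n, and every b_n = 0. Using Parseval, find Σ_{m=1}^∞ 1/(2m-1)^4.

pi**4/96

Parseval: a_0^2/2 + Σ a_n^2 = (1/π) ∫_{-π}^{π} φ(s)^2 ds = 6*pi**2.
Subtract a_0^2/2 = 9*pi**2/2: Σ a_n^2 = 3*pi**2/2.
Only odd n contribute, with a_n^2 = 144/(π^2 n^4), so Σ_{m≥1} 1/(2m-1)^4 = π^2·(3*pi**2/2)/144 = pi**4/96.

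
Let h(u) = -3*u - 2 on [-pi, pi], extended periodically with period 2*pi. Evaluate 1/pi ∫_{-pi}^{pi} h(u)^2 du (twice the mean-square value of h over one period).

1/pi ∫_{-pi}^{pi} h(u)^2 du = 1/pi · (8*pi + 6*pi**3) = 8 + 6*pi**2.

8 + 6*pi**2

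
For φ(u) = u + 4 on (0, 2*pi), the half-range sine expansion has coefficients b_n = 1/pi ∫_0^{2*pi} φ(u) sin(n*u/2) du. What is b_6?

b_6 = 1/pi ∫_0^{2*pi} (u + 4) sin(3*u) du.
Integrating by parts (boundary term plus one more integral), an antiderivative of (u + 4) sin(3*u) is -u*cos(3*u)/3 + sin(3*u)/9 - 4*cos(3*u)/3; evaluating from 0 to 2*pi: ∫_{0}^{2*pi} (u + 4) sin(3*u) du = (-2*pi/3 - 4/3) - (-4/3) = -2*pi/3.
Hence b_6 = (1/pi)·(-2*pi/3) = -2/3.

-2/3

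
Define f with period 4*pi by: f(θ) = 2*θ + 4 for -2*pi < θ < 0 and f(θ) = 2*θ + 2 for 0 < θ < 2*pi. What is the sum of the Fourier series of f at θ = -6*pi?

3

θ = -6*pi differs from θ = -2*pi by -1 full period(s), and the series is 4*pi-periodic.
At θ = -2*pi the one-sided limits are f(-2*pi^-) = 2 + 4*pi and f(-2*pi^+) = 4 - 4*pi.
By Dirichlet's theorem the series converges to their average, [(2 + 4*pi) + (4 - 4*pi)]/2 = 3.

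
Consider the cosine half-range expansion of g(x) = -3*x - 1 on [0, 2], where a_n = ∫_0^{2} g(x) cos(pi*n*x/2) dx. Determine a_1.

a_1 = ∫_0^{2} (-3*x - 1) cos(pi*x/2) dx.
Integrating by parts (boundary term plus one more integral), an antiderivative of (-3*x - 1) cos(pi*x/2) is -6*x*sin(pi*x/2)/pi - 2*sin(pi*x/2)/pi - 12*cos(pi*x/2)/pi**2; evaluating from 0 to 2: ∫_{0}^{2} (-3*x - 1) cos(pi*x/2) dx = (12/pi**2) - (-12/pi**2) = 24/pi**2.
Hence a_1 = 24/pi**2.

24/pi**2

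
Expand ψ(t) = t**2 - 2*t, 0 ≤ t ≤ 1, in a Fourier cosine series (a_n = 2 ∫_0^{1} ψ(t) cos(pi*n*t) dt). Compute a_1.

a_1 = 2 ∫_0^{1} (t**2 - 2*t) cos(pi*t) dt.
Integrating by parts twice (tabular method), an antiderivative of (t**2 - 2*t) cos(pi*t) is t**2*sin(pi*t)/pi - 2*t*sin(pi*t)/pi + 2*t*cos(pi*t)/pi**2 - 2*sin(pi*t)/pi**3 - 2*cos(pi*t)/pi**2; evaluating from 0 to 1: ∫_{0}^{1} (t**2 - 2*t) cos(pi*t) dt = (0) - (-2/pi**2) = 2/pi**2.
Hence a_1 = 2·(2/pi**2) = 4/pi**2.

4/pi**2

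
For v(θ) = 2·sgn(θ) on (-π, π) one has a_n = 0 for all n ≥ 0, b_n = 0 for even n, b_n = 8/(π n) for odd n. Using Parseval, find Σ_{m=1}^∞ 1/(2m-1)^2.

pi**2/8

Parseval: Σ b_n^2 = (1/π) ∫_{-π}^{π} v(θ)^2 dθ = 8.
Only odd n contribute, with b_n^2 = 64/(π^2 n^2), so Σ_{m≥1} 1/(2m-1)^2 = π^2·(8)/64 = pi**2/8.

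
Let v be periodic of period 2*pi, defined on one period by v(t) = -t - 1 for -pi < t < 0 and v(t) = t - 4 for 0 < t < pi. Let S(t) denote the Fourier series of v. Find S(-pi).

-5/2 + pi

At t = -pi the one-sided limits are v(-pi^-) = -4 + pi and v(-pi^+) = -1 + pi.
By Dirichlet's theorem the series converges to their average, [(-4 + pi) + (-1 + pi)]/2 = -5/2 + pi.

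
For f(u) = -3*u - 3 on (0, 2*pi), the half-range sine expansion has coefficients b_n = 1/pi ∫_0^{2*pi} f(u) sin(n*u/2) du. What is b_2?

b_2 = 1/pi ∫_0^{2*pi} (-3*u - 3) sin(u) du.
Integrating by parts (boundary term plus one more integral), an antiderivative of (-3*u - 3) sin(u) is 3*u*cos(u) - 3*sin(u) + 3*cos(u); evaluating from 0 to 2*pi: ∫_{0}^{2*pi} (-3*u - 3) sin(u) du = (3 + 6*pi) - (3) = 6*pi.
Hence b_2 = (1/pi)·(6*pi) = 6.

6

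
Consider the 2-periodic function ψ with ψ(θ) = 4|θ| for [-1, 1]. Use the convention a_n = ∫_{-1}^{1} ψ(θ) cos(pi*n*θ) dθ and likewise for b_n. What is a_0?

4

a_0 = ∫_{-1}^{1} ψ(θ) dθ = 4.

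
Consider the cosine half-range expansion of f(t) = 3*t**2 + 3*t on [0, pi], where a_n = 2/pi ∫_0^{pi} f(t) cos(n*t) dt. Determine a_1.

a_1 = 2/pi ∫_0^{pi} (3*t**2 + 3*t) cos(t) dt.
Integrating by parts twice (tabular method), an antiderivative of (3*t**2 + 3*t) cos(t) is 3*t**2*sin(t) + 3*t*sin(t) + 6*t*cos(t) - 6*sin(t) + 3*cos(t); evaluating from 0 to pi: ∫_{0}^{pi} (3*t**2 + 3*t) cos(t) dt = (-6*pi - 3) - (3) = -6*pi - 6.
Hence a_1 = (2/pi)·(-6*pi - 6) = -12 - 12/pi.

-12 - 12/pi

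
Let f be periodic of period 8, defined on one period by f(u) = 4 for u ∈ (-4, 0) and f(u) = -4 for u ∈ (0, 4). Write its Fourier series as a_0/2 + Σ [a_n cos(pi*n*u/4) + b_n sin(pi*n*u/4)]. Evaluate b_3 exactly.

-16/(3*pi)

b_3 = 1/4 ∫_{-4}^{4} f(u) sin(3*pi*u/4) du.
f is odd and sin(3*pi*u/4) is odd, so the integrand is even and b_3 = 1/2 ∫_0^{4} f(u) sin(3*pi*u/4) du.
Directly, an antiderivative of (-4) sin(3*pi*u/4) is 16*cos(3*pi*u/4)/(3*pi); evaluating from 0 to 4: ∫_{0}^{4} (-4) sin(3*pi*u/4) du = (-16/(3*pi)) - (16/(3*pi)) = -32/(3*pi).
Hence b_3 = (1/2)·(-32/(3*pi)) = -16/(3*pi).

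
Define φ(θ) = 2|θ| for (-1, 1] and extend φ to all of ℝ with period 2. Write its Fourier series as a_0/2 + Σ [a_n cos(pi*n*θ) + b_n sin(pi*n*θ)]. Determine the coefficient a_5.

a_5 = ∫_{-1}^{1} φ(θ) cos(5*pi*θ) dθ.
φ is even and cos(5*pi*θ) is even, so the integrand is even and a_5 = 2 ∫_0^{1} φ(θ) cos(5*pi*θ) dθ.
Integrating by parts (boundary term plus one more integral), an antiderivative of (2*θ) cos(5*pi*θ) is 2*θ*sin(5*pi*θ)/(5*pi) + 2*cos(5*pi*θ)/(25*pi**2); evaluating from 0 to 1: ∫_{0}^{1} (2*θ) cos(5*pi*θ) dθ = (-2/(25*pi**2)) - (2/(25*pi**2)) = -4/(25*pi**2).
Hence a_5 = 2·(-4/(25*pi**2)) = -8/(25*pi**2).

-8/(25*pi**2)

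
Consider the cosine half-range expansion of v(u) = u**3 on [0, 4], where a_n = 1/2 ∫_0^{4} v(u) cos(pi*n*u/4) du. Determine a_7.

384*(4 - 49*pi**2)/(2401*pi**4)

a_7 = 1/2 ∫_0^{4} (u**3) cos(7*pi*u/4) du.
Integrating by parts three times (tabular method), an antiderivative of (u**3) cos(7*pi*u/4) is 4*u**3*sin(7*pi*u/4)/(7*pi) + 48*u**2*cos(7*pi*u/4)/(49*pi**2) - 384*u*sin(7*pi*u/4)/(343*pi**3) - 1536*cos(7*pi*u/4)/(2401*pi**4); evaluating from 0 to 4: ∫_{0}^{4} (u**3) cos(7*pi*u/4) du = (768*(2 - 49*pi**2)/(2401*pi**4)) - (-1536/(2401*pi**4)) = 768*(4 - 49*pi**2)/(2401*pi**4).
Hence a_7 = (1/2)·(768*(4 - 49*pi**2)/(2401*pi**4)) = 384*(4 - 49*pi**2)/(2401*pi**4).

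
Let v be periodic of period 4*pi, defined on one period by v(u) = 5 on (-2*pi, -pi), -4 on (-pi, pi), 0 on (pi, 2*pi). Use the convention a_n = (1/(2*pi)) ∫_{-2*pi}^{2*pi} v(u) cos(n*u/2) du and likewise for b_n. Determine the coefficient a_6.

a_6 = (1/(2*pi)) ∫_{-2*pi}^{2*pi} v(u) cos(3*u) du.
Split the integral at the breakpoints.
Directly, an antiderivative of (5) cos(3*u) is 5*sin(3*u)/3; evaluating from -2*pi to -pi: ∫_{-2*pi}^{-pi} (5) cos(3*u) du = (0) - (0) = 0.
Directly, an antiderivative of (-4) cos(3*u) is -4*sin(3*u)/3; evaluating from -pi to pi: ∫_{-pi}^{pi} (-4) cos(3*u) du = (0) - (0) = 0.
∫_{pi}^{2*pi} (0) cos(3*u) du = 0.
Summing the pieces and multiplying by (1/(2*pi)) gives a_6 = 0.

0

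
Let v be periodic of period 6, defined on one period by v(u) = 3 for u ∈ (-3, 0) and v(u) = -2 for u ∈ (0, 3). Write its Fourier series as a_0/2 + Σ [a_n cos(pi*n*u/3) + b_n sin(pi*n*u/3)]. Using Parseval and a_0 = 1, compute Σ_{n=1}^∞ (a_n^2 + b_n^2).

25/2

Parseval: a_0^2/2 + Σ_{n≥1} (a_n^2+b_n^2) = 1/3 ∫_{-3}^{3} v(u)^2 du = 13.
Subtract a_0^2/2 = 1/2: Σ (a_n^2+b_n^2) = 25/2.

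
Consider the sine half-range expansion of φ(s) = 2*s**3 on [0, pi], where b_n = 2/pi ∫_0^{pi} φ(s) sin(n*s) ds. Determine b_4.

b_4 = 2/pi ∫_0^{pi} (2*s**3) sin(4*s) ds.
Integrating by parts three times (tabular method), an antiderivative of (2*s**3) sin(4*s) is -s**3*cos(4*s)/2 + 3*s**2*sin(4*s)/8 + 3*s*cos(4*s)/16 - 3*sin(4*s)/64; evaluating from 0 to pi: ∫_{0}^{pi} (2*s**3) sin(4*s) ds = (pi*(3 - 8*pi**2)/16) - (0) = pi*(3 - 8*pi**2)/16.
Hence b_4 = (2/pi)·(pi*(3 - 8*pi**2)/16) = 3/8 - pi**2.

3/8 - pi**2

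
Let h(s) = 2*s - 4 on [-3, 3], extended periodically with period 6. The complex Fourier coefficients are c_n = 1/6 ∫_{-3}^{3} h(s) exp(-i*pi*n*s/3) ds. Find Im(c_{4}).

3/(2*pi)

Since h is real-valued, Im(c_{4}) = -1/6 ∫_{-3}^{3} h(s) sin(4*pi*s/3) ds = -b_{4}/2.
Integrating by parts (boundary term plus one more integral), an antiderivative of (2*s - 4) sin(4*pi*s/3) is -3*s*cos(4*pi*s/3)/(2*pi) + 9*sin(4*pi*s/3)/(8*pi**2) + 3*cos(4*pi*s/3)/pi; evaluating from -3 to 3: ∫_{-3}^{3} (2*s - 4) sin(4*pi*s/3) ds = (-3/(2*pi)) - (15/(2*pi)) = -9/pi.
Hence Im(c_{4}) = (-1/6)·(-9/pi) = 3/(2*pi).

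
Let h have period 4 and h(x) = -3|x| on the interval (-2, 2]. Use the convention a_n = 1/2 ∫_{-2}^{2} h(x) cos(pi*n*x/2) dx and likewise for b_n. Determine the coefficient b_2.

0

b_2 = 1/2 ∫_{-2}^{2} h(x) sin(pi*x) dx.
h is even and sin(pi*x) is odd, so the integrand is odd over a symmetric interval and the integral vanishes.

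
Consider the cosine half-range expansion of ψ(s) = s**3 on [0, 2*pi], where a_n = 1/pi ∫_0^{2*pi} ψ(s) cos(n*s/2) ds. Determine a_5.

a_5 = 1/pi ∫_0^{2*pi} (s**3) cos(5*s/2) ds.
Integrating by parts three times (tabular method), an antiderivative of (s**3) cos(5*s/2) is 2*s**3*sin(5*s/2)/5 + 12*s**2*cos(5*s/2)/25 - 48*s*sin(5*s/2)/125 - 96*cos(5*s/2)/625; evaluating from 0 to 2*pi: ∫_{0}^{2*pi} (s**3) cos(5*s/2) ds = (96/625 - 48*pi**2/25) - (-96/625) = 192/625 - 48*pi**2/25.
Hence a_5 = (1/pi)·(192/625 - 48*pi**2/25) = 48*(4 - 25*pi**2)/(625*pi).

48*(4 - 25*pi**2)/(625*pi)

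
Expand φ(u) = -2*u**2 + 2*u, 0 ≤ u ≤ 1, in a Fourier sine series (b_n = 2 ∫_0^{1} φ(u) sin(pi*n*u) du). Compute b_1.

16/pi**3

b_1 = 2 ∫_0^{1} (-2*u**2 + 2*u) sin(pi*u) du.
Integrating by parts twice (tabular method), an antiderivative of (-2*u**2 + 2*u) sin(pi*u) is 2*u**2*cos(pi*u)/pi - 4*u*sin(pi*u)/pi**2 - 2*u*cos(pi*u)/pi + 2*sin(pi*u)/pi**2 - 4*cos(pi*u)/pi**3; evaluating from 0 to 1: ∫_{0}^{1} (-2*u**2 + 2*u) sin(pi*u) du = (4/pi**3) - (-4/pi**3) = 8/pi**3.
Hence b_1 = 2·(8/pi**3) = 16/pi**3.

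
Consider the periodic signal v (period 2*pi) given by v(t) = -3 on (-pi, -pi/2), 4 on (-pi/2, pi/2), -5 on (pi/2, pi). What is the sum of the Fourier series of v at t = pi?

-4

At t = pi the one-sided limits are v(pi^-) = -5 and v(pi^+) = -3.
By Dirichlet's theorem the series converges to their average, [(-5) + (-3)]/2 = -4.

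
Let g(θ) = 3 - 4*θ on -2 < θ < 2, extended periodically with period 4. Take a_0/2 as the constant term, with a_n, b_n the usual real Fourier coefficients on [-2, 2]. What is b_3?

-16/(3*pi)

b_3 = 1/2 ∫_{-2}^{2} g(θ) sin(3*pi*θ/2) dθ.
Integrating by parts (boundary term plus one more integral), an antiderivative of (3 - 4*θ) sin(3*pi*θ/2) is 8*θ*cos(3*pi*θ/2)/(3*pi) - 16*sin(3*pi*θ/2)/(9*pi**2) - 2*cos(3*pi*θ/2)/pi; evaluating from -2 to 2: ∫_{-2}^{2} (3 - 4*θ) sin(3*pi*θ/2) dθ = (-10/(3*pi)) - (22/(3*pi)) = -32/(3*pi).
Hence b_3 = (1/2)·(-32/(3*pi)) = -16/(3*pi).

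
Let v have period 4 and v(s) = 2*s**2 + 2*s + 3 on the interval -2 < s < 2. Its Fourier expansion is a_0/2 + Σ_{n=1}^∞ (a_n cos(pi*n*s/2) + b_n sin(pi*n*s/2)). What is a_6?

a_6 = 1/2 ∫_{-2}^{2} v(s) cos(3*pi*s) ds.
Integrating by parts twice (tabular method), an antiderivative of (2*s**2 + 2*s + 3) cos(3*pi*s) is 2*s**2*sin(3*pi*s)/(3*pi) + 2*s*sin(3*pi*s)/(3*pi) + 4*s*cos(3*pi*s)/(9*pi**2) - 4*sin(3*pi*s)/(27*pi**3) + sin(3*pi*s)/pi + 2*cos(3*pi*s)/(9*pi**2); evaluating from -2 to 2: ∫_{-2}^{2} (2*s**2 + 2*s + 3) cos(3*pi*s) ds = (10/(9*pi**2)) - (-2/(3*pi**2)) = 16/(9*pi**2).
Hence a_6 = (1/2)·(16/(9*pi**2)) = 8/(9*pi**2).

8/(9*pi**2)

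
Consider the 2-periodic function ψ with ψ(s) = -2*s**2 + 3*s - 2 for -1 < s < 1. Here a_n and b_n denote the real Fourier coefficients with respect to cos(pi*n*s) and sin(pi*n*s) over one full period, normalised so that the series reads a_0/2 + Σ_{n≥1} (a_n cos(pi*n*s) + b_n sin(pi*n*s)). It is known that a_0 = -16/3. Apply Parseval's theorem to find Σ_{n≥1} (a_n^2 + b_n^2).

Parseval: a_0^2/2 + Σ_{n≥1} (a_n^2+b_n^2) = ∫_{-1}^{1} ψ(s)^2 ds = 314/15.
Subtract a_0^2/2 = 128/9: Σ (a_n^2+b_n^2) = 302/45.

302/45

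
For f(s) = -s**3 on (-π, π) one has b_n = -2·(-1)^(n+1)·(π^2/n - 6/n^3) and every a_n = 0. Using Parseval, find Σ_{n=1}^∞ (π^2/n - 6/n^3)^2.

pi**6/14

Parseval: Σ b_n^2 = (1/π) ∫_{-π}^{π} f(s)^2 ds = 2*pi**6/7.
b_n^2 = 4·(π^2/n - 6/n^3)^2, so the sum equals (2*pi**6/7)/4 = pi**6/14.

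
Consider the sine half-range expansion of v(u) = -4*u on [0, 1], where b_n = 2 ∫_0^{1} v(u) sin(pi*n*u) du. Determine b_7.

-8/(7*pi)

b_7 = 2 ∫_0^{1} (-4*u) sin(7*pi*u) du.
Integrating by parts (boundary term plus one more integral), an antiderivative of (-4*u) sin(7*pi*u) is 4*u*cos(7*pi*u)/(7*pi) - 4*sin(7*pi*u)/(49*pi**2); evaluating from 0 to 1: ∫_{0}^{1} (-4*u) sin(7*pi*u) du = (-4/(7*pi)) - (0) = -4/(7*pi).
Hence b_7 = 2·(-4/(7*pi)) = -8/(7*pi).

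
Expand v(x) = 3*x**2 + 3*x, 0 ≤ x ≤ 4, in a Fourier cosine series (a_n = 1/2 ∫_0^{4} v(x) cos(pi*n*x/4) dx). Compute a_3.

a_3 = 1/2 ∫_0^{4} (3*x**2 + 3*x) cos(3*pi*x/4) dx.
Integrating by parts twice (tabular method), an antiderivative of (3*x**2 + 3*x) cos(3*pi*x/4) is 4*x**2*sin(3*pi*x/4)/pi + 4*x*sin(3*pi*x/4)/pi + 32*x*cos(3*pi*x/4)/(3*pi**2) - 128*sin(3*pi*x/4)/(9*pi**3) + 16*cos(3*pi*x/4)/(3*pi**2); evaluating from 0 to 4: ∫_{0}^{4} (3*x**2 + 3*x) cos(3*pi*x/4) dx = (-48/pi**2) - (16/(3*pi**2)) = -160/(3*pi**2).
Hence a_3 = (1/2)·(-160/(3*pi**2)) = -80/(3*pi**2).

-80/(3*pi**2)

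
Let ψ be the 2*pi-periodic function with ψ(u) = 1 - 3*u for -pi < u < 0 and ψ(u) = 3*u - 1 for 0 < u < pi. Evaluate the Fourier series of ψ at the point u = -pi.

3*pi

u = -pi differs from u = pi by -1 full period(s), and the series is 2*pi-periodic.
At u = pi the one-sided limits are ψ(pi^-) = -1 + 3*pi and ψ(pi^+) = 1 + 3*pi.
By Dirichlet's theorem the series converges to their average, [(-1 + 3*pi) + (1 + 3*pi)]/2 = 3*pi.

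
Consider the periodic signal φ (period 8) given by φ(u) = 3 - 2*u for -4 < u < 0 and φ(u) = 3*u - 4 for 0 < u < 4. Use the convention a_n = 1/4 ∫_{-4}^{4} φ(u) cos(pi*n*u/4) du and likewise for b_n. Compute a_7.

a_7 = 1/4 ∫_{-4}^{4} φ(u) cos(7*pi*u/4) du.
Split the integral at the breakpoints.
Integrating by parts (boundary term plus one more integral), an antiderivative of (3 - 2*u) cos(7*pi*u/4) is -8*u*sin(7*pi*u/4)/(7*pi) + 12*sin(7*pi*u/4)/(7*pi) - 32*cos(7*pi*u/4)/(49*pi**2); evaluating from -4 to 0: ∫_{-4}^{0} (3 - 2*u) cos(7*pi*u/4) du = (-32/(49*pi**2)) - (32/(49*pi**2)) = -64/(49*pi**2).
Integrating by parts (boundary term plus one more integral), an antiderivative of (3*u - 4) cos(7*pi*u/4) is 12*u*sin(7*pi*u/4)/(7*pi) - 16*sin(7*pi*u/4)/(7*pi) + 48*cos(7*pi*u/4)/(49*pi**2); evaluating from 0 to 4: ∫_{0}^{4} (3*u - 4) cos(7*pi*u/4) du = (-48/(49*pi**2)) - (48/(49*pi**2)) = -96/(49*pi**2).
Summing the pieces and multiplying by (1/4) gives a_7 = -40/(49*pi**2).

-40/(49*pi**2)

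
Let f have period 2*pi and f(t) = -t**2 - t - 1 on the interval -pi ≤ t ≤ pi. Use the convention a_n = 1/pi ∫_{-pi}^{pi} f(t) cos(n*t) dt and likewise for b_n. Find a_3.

a_3 = 1/pi ∫_{-pi}^{pi} f(t) cos(3*t) dt.
Integrating by parts twice (tabular method), an antiderivative of (-t**2 - t - 1) cos(3*t) is -t**2*sin(3*t)/3 - t*sin(3*t)/3 - 2*t*cos(3*t)/9 - 7*sin(3*t)/27 - cos(3*t)/9; evaluating from -pi to pi: ∫_{-pi}^{pi} (-t**2 - t - 1) cos(3*t) dt = (1/9 + 2*pi/9) - (1/9 - 2*pi/9) = 4*pi/9.
Hence a_3 = (1/pi)·(4*pi/9) = 4/9.

4/9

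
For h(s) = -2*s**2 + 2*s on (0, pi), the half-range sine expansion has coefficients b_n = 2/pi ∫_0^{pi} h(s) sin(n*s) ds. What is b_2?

b_2 = 2/pi ∫_0^{pi} (-2*s**2 + 2*s) sin(2*s) ds.
Integrating by parts twice (tabular method), an antiderivative of (-2*s**2 + 2*s) sin(2*s) is s**2*cos(2*s) - s*sin(2*s) - s*cos(2*s) + sin(2*s)/2 - cos(2*s)/2; evaluating from 0 to pi: ∫_{0}^{pi} (-2*s**2 + 2*s) sin(2*s) ds = (-pi - 1/2 + pi**2) - (-1/2) = pi*(-1 + pi).
Hence b_2 = (2/pi)·(pi*(-1 + pi)) = -2 + 2*pi.

-2 + 2*pi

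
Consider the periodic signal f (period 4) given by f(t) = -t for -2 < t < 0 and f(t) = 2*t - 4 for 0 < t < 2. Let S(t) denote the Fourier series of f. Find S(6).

t = 6 differs from t = 2 by 1 full period(s), and the series is 4-periodic.
At t = 2 the one-sided limits are f(2^-) = 0 and f(2^+) = 2.
By Dirichlet's theorem the series converges to their average, [(0) + (2)]/2 = 1.

1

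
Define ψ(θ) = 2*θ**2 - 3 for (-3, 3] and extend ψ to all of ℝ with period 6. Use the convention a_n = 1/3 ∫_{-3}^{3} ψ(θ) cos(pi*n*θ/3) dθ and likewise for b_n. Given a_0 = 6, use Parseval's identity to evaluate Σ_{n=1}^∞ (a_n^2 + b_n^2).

288/5

Parseval: a_0^2/2 + Σ_{n≥1} (a_n^2+b_n^2) = 1/3 ∫_{-3}^{3} ψ(θ)^2 dθ = 378/5.
Subtract a_0^2/2 = 18: Σ (a_n^2+b_n^2) = 288/5.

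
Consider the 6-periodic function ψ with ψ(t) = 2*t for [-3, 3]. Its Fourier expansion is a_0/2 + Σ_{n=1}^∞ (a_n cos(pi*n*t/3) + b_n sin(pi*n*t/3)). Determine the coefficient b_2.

b_2 = 1/3 ∫_{-3}^{3} ψ(t) sin(2*pi*t/3) dt.
ψ is odd and sin(2*pi*t/3) is odd, so the integrand is even and b_2 = 2/3 ∫_0^{3} ψ(t) sin(2*pi*t/3) dt.
Integrating by parts (boundary term plus one more integral), an antiderivative of (2*t) sin(2*pi*t/3) is -3*t*cos(2*pi*t/3)/pi + 9*sin(2*pi*t/3)/(2*pi**2); evaluating from 0 to 3: ∫_{0}^{3} (2*t) sin(2*pi*t/3) dt = (-9/pi) - (0) = -9/pi.
Hence b_2 = (2/3)·(-9/pi) = -6/pi.

-6/pi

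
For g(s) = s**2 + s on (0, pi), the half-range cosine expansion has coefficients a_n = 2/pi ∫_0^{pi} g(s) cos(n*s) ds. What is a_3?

4*(-pi - 1)/(9*pi)

a_3 = 2/pi ∫_0^{pi} (s**2 + s) cos(3*s) ds.
Integrating by parts twice (tabular method), an antiderivative of (s**2 + s) cos(3*s) is s**2*sin(3*s)/3 + s*sin(3*s)/3 + 2*s*cos(3*s)/9 - 2*sin(3*s)/27 + cos(3*s)/9; evaluating from 0 to pi: ∫_{0}^{pi} (s**2 + s) cos(3*s) ds = (-2*pi/9 - 1/9) - (1/9) = -2*pi/9 - 2/9.
Hence a_3 = (2/pi)·(-2*pi/9 - 2/9) = 4*(-pi - 1)/(9*pi).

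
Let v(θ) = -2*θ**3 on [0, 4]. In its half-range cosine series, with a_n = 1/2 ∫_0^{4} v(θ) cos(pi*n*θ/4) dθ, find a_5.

768*(-4 + 25*pi**2)/(625*pi**4)

a_5 = 1/2 ∫_0^{4} (-2*θ**3) cos(5*pi*θ/4) dθ.
Integrating by parts three times (tabular method), an antiderivative of (-2*θ**3) cos(5*pi*θ/4) is -8*θ**3*sin(5*pi*θ/4)/(5*pi) - 96*θ**2*cos(5*pi*θ/4)/(25*pi**2) + 768*θ*sin(5*pi*θ/4)/(125*pi**3) + 3072*cos(5*pi*θ/4)/(625*pi**4); evaluating from 0 to 4: ∫_{0}^{4} (-2*θ**3) cos(5*pi*θ/4) dθ = (1536*(-2 + 25*pi**2)/(625*pi**4)) - (3072/(625*pi**4)) = 1536*(-4 + 25*pi**2)/(625*pi**4).
Hence a_5 = (1/2)·(1536*(-4 + 25*pi**2)/(625*pi**4)) = 768*(-4 + 25*pi**2)/(625*pi**4).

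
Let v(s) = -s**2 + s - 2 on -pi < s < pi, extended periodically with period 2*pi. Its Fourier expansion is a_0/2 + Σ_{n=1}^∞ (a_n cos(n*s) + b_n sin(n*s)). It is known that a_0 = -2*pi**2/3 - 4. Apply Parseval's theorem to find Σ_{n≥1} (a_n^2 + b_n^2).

Parseval: a_0^2/2 + Σ_{n≥1} (a_n^2+b_n^2) = 1/pi ∫_{-pi}^{pi} v(s)^2 ds = 8 + 10*pi**2/3 + 2*pi**4/5.
Subtract a_0^2/2 = 2*(6 + pi**2)**2/9: Σ (a_n^2+b_n^2) = 2*pi**2*(15 + 4*pi**2)/45.

2*pi**2*(15 + 4*pi**2)/45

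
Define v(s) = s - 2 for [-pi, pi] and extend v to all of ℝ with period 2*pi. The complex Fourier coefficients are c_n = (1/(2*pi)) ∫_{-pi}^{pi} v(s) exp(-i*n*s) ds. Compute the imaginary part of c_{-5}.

Since v is real-valued, Im(c_{-5}) = -(1/(2*pi)) ∫_{-pi}^{pi} v(s) sin(-5*s) ds = b_{5}/2.
Integrating by parts (boundary term plus one more integral), an antiderivative of (s - 2) sin(-5*s) is s*cos(5*s)/5 - sin(5*s)/25 - 2*cos(5*s)/5; evaluating from -pi to pi: ∫_{-pi}^{pi} (s - 2) sin(-5*s) ds = (2/5 - pi/5) - (2/5 + pi/5) = -2*pi/5.
Hence Im(c_{-5}) = (-1/(2*pi))·(-2*pi/5) = 1/5.

1/5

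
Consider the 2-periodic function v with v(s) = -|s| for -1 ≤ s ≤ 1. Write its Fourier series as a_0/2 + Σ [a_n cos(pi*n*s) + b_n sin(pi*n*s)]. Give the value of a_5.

a_5 = ∫_{-1}^{1} v(s) cos(5*pi*s) ds.
v is even and cos(5*pi*s) is even, so the integrand is even and a_5 = 2 ∫_0^{1} v(s) cos(5*pi*s) ds.
Integrating by parts (boundary term plus one more integral), an antiderivative of (-s) cos(5*pi*s) is -s*sin(5*pi*s)/(5*pi) - cos(5*pi*s)/(25*pi**2); evaluating from 0 to 1: ∫_{0}^{1} (-s) cos(5*pi*s) ds = (1/(25*pi**2)) - (-1/(25*pi**2)) = 2/(25*pi**2).
Hence a_5 = 2·(2/(25*pi**2)) = 4/(25*pi**2).

4/(25*pi**2)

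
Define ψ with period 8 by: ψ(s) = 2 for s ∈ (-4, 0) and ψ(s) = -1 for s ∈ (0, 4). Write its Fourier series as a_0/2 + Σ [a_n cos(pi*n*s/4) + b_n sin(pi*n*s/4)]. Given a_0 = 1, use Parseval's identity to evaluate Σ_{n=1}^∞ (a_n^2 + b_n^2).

Parseval: a_0^2/2 + Σ_{n≥1} (a_n^2+b_n^2) = 1/4 ∫_{-4}^{4} ψ(s)^2 ds = 5.
Subtract a_0^2/2 = 1/2: Σ (a_n^2+b_n^2) = 9/2.

9/2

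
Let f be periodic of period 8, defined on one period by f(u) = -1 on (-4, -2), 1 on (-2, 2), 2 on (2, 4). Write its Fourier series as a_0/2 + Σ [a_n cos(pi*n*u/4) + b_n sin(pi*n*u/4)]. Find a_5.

1/(5*pi)

a_5 = 1/4 ∫_{-4}^{4} f(u) cos(5*pi*u/4) du.
Split the integral at the breakpoints.
Directly, an antiderivative of (-1) cos(5*pi*u/4) is -4*sin(5*pi*u/4)/(5*pi); evaluating from -4 to -2: ∫_{-4}^{-2} (-1) cos(5*pi*u/4) du = (4/(5*pi)) - (0) = 4/(5*pi).
Directly, an antiderivative of (1) cos(5*pi*u/4) is 4*sin(5*pi*u/4)/(5*pi); evaluating from -2 to 2: ∫_{-2}^{2} (1) cos(5*pi*u/4) du = (4/(5*pi)) - (-4/(5*pi)) = 8/(5*pi).
Directly, an antiderivative of (2) cos(5*pi*u/4) is 8*sin(5*pi*u/4)/(5*pi); evaluating from 2 to 4: ∫_{2}^{4} (2) cos(5*pi*u/4) du = (0) - (8/(5*pi)) = -8/(5*pi).
Summing the pieces and multiplying by (1/4) gives a_5 = 1/(5*pi).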